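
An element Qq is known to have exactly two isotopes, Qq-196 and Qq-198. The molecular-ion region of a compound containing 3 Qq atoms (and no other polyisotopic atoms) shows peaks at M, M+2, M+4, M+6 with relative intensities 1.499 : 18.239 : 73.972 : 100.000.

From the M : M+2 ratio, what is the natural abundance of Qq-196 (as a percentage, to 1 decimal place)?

19.8%

If p is the fraction of Qq that is Qq-196, then I(M+2)/I(M) = [C(3,1)·p^2·(1−p)] / p^3 = 3·(1−p)/p = 18.239/1.499 = 12.1674
(1−p)/p = 12.1674/3 = 4.0558  ⇒  p = 1/(1 + 4.0558) = 0.1978
Qq-196: 19.8%, Qq-198: 80.2%.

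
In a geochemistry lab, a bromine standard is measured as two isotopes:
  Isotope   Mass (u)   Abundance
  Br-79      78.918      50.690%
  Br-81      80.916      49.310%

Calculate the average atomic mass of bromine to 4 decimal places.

Weight each isotope mass by its fractional abundance: 0.50690 × 78.918 + 0.49310 × 80.916
= 40.00353 + 39.89968 = 79.90321 u

79.9032 u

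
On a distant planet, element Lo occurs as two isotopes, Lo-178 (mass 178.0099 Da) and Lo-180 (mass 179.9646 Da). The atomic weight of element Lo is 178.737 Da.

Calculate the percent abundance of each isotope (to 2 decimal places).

Writing the weighted mean with unknown fraction x of Lo-178:
178.0099·x + 179.9646·(1 − x) = 178.737
(178.0099 − 179.9646)·x = 178.737 − 179.9646
x = -1.2276 / -1.9547 = 0.62802 → 62.80% Lo-178, 37.20% Lo-180.

Lo-178: 62.80%, Lo-180: 37.20%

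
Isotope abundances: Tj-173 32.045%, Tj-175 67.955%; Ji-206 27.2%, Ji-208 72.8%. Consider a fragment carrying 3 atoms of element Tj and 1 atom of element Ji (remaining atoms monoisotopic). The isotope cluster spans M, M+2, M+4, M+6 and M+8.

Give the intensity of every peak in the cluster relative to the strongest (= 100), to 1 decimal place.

Element Tj pattern (n=3): 0.03290643 : 0.2093453 : 0.44394009 : 0.31380817
Element Ji pattern (n=1): 0.2720 : 0.7280
Convolve the two distributions (both contribute in 2-u steps):
  M: 0.03290643×0.2720 = 0.008951
  M+2: 0.03290643×0.7280 + 0.2093453×0.2720 = 0.080898
  M+4: 0.2093453×0.7280 + 0.44394009×0.2720 = 0.273155
  M+6: 0.44394009×0.7280 + 0.31380817×0.2720 = 0.408544
  M+8: 0.31380817×0.7280 = 0.228452
Scale to base peak (0.408544) = 100: 2.2 : 19.8 : 66.9 : 100.0 : 55.9

2.2 : 19.8 : 66.9 : 100.0 : 55.9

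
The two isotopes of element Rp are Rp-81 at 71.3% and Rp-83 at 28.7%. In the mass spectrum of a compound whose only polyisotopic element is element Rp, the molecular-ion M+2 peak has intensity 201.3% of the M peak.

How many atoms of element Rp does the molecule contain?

The M+2/M ratio from n Rp atoms is n · q/p = n · 0.287/0.713.
n = 2.013 × 0.713/0.287 = 5.00 ≈ 5

5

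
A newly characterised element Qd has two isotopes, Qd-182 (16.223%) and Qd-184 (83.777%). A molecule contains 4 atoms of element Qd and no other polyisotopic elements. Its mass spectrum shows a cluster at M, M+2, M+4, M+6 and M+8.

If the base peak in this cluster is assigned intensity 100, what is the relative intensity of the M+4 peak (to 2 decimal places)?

22.50

Term probabilities: M 0.0007, M+2 0.0143, M+4 0.1108, M+6 0.3816, M+8 0.4926. Base peak = M+8.
P(M+8) = C(4,4) × 0.16223^0 × 0.83777^4 = 1 × 1.0000 × 0.49260546 = 0.492605 (base)
P(M+4) = C(4,2) × 0.16223^2 × 0.83777^2 = 6 × 0.02631857 × 0.70185857 = 0.110831
Relative intensity = 0.110831 / 0.492605 × 100 = 22.50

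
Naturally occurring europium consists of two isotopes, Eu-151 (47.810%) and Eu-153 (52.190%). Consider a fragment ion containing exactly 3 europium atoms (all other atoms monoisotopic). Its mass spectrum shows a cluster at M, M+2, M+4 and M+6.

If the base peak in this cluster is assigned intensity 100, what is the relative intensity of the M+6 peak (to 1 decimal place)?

Term probabilities: M 0.1093, M+2 0.3579, M+4 0.3907, M+6 0.1422. Base peak = M+4.
P(M+4) = C(3,2) × 0.47810^1 × 0.52190^2 = 3 × 0.4781 × 0.27237961 = 0.390674 (base)
P(M+6) = C(3,3) × 0.47810^0 × 0.52190^3 = 1 × 1.0000 × 0.14215492 = 0.142155
Relative intensity = 0.142155 / 0.390674 × 100 = 36.4

36.4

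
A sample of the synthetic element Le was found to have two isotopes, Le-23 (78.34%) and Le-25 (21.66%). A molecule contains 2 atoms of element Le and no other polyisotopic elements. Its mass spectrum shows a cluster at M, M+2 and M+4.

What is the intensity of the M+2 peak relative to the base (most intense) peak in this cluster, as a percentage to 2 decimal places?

Term probabilities: M 0.6137, M+2 0.3394, M+4 0.0469. Base peak = M.
P(M) = C(2,0) × 0.7834^2 × 0.2166^0 = 1 × 0.61371556 × 1.0000 = 0.613716 (base)
P(M+2) = C(2,1) × 0.7834^1 × 0.2166^1 = 2 × 0.7834 × 0.2166 = 0.339369
Relative intensity = 0.339369 / 0.613716 × 100 = 55.30

55.30%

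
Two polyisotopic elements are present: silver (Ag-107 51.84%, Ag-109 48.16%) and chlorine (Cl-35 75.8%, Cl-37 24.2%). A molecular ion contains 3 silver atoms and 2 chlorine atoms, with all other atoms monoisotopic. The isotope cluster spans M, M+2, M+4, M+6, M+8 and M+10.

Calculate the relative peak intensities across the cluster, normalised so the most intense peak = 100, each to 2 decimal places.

Silver pattern (n=3): 0.13931407 : 0.38827347 : 0.36071085 : 0.11170161
Chlorine pattern (n=2): 0.574564 : 0.366872 : 0.058564
Convolve the two distributions (both contribute in 2-u steps):
  M: 0.13931407×0.574564 = 0.080045
  M+2: 0.13931407×0.366872 + 0.38827347×0.574564 = 0.274198
  M+4: 0.13931407×0.058564 + 0.38827347×0.366872 + 0.36071085×0.574564 = 0.357857
  M+6: 0.38827347×0.058564 + 0.36071085×0.366872 + 0.11170161×0.574564 = 0.219253
  M+8: 0.36071085×0.058564 + 0.11170161×0.366872 = 0.062105
  M+10: 0.11170161×0.058564 = 0.006542
Scale to base peak (0.357857) = 100: 22.37 : 76.62 : 100.00 : 61.27 : 17.35 : 1.83

22.37 : 76.62 : 100.00 : 61.27 : 17.35 : 1.83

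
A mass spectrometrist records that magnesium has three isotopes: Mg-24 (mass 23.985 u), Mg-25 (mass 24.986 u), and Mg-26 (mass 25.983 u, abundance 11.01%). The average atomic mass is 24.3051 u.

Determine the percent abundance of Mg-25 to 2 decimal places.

10.00%

Let x and y be the fractions of Mg-24 and Mg-25. Then x + y = 1 − 0.1101 = 0.8899 and 23.985x + 24.986y = 24.3051 − 0.1101×25.983 = 21.4443717.
Substituting: 23.985x + 24.986(0.8899 − x) = 21.4443717
(23.985 − 24.986)x = -0.7906697  ⇒  x = 0.78988, y = 0.10002
Mg-24: 78.99%, Mg-25: 10.00%.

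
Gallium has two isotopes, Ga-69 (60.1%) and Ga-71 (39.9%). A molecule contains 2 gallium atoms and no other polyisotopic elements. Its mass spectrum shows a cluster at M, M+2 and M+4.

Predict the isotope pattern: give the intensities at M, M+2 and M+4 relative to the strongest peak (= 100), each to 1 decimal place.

75.3 : 100.0 : 33.2

Expanding (0.601 + 0.399)^2:
P(M) = 0.601^2 = 0.361201
P(M+2) = 2 × 0.601^1 × 0.399^1 = 0.479598
P(M+4) = 0.399^2 = 0.159201
The M+2 peak is largest (0.479598); scaling to 100 gives 75.3 : 100.0 : 33.2.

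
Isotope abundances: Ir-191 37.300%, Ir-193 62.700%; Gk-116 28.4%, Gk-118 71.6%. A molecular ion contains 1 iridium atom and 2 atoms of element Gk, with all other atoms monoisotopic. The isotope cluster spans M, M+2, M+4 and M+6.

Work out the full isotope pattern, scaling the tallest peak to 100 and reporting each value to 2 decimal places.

6.74 : 45.33 : 100.00 : 72.04

Iridium pattern (n=1): 0.3730 : 0.6270
Element Gk pattern (n=2): 0.080656 : 0.406688 : 0.512656
Convolve the two distributions (both contribute in 2-u steps):
  M: 0.3730×0.080656 = 0.030085
  M+2: 0.3730×0.406688 + 0.6270×0.080656 = 0.202266
  M+4: 0.3730×0.512656 + 0.6270×0.406688 = 0.446214
  M+6: 0.6270×0.512656 = 0.321435
Scale to base peak (0.446214) = 100: 6.74 : 45.33 : 100.00 : 72.04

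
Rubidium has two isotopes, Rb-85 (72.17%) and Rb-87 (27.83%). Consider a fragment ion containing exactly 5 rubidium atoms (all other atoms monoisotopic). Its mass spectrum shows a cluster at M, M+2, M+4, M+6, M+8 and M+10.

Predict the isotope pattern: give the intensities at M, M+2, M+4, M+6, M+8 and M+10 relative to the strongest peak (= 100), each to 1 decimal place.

51.9 : 100.0 : 77.1 : 29.7 : 5.7 : 0.4

Each Rb atom is independently Rb-85 (p = 0.7217) or Rb-87 (q = 0.2783); the cluster is the binomial expansion (p + q)^5.
P(M) = 0.7217^5 = 0.195787
P(M+2) = 5 × 0.7217^4 × 0.2783^1 = 0.377494
P(M+4) = 10 × 0.7217^3 × 0.2783^2 = 0.291136
P(M+6) = 10 × 0.7217^2 × 0.2783^3 = 0.112267
P(M+8) = 5 × 0.7217^1 × 0.2783^4 = 0.021646
P(M+10) = 0.2783^5 = 0.001669
The M+2 peak is largest (0.377494); scaling to 100 gives 51.9 : 100.0 : 77.1 : 29.7 : 5.7 : 0.4.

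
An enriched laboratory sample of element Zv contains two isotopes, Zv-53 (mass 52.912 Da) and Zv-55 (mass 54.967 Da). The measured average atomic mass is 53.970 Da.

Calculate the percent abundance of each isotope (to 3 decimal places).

Let x be the fractional abundance of Zv-53; then Zv-55 has abundance 1 − x.
52.912·x + 54.967·(1 − x) = 53.970
(52.912 − 54.967)·x = 53.970 − 54.967
x = -0.997 / -2.055 = 0.48516 → 48.516% Zv-53, 51.484% Zv-55.

Zv-53: 48.516%, Zv-55: 51.484%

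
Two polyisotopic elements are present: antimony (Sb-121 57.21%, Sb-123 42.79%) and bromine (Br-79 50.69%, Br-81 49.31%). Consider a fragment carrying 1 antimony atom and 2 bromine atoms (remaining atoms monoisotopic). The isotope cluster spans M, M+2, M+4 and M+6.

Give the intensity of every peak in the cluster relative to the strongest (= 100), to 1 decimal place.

37.1 : 100.0 : 89.2 : 26.3

Antimony pattern (n=1): 0.5721 : 0.4279
Bromine pattern (n=2): 0.25694761 : 0.49990478 : 0.24314761
Convolve the two distributions (both contribute in 2-u steps):
  M: 0.5721×0.25694761 = 0.147000
  M+2: 0.5721×0.49990478 + 0.4279×0.25694761 = 0.395943
  M+4: 0.5721×0.24314761 + 0.4279×0.49990478 = 0.353014
  M+6: 0.4279×0.24314761 = 0.104043
Scale to base peak (0.395943) = 100: 37.1 : 100.0 : 89.2 : 26.3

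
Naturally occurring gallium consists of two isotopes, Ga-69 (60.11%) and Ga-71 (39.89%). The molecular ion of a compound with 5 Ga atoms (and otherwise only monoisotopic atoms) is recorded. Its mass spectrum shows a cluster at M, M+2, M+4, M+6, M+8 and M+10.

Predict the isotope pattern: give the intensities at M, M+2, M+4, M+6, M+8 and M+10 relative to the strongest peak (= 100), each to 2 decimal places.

22.71 : 75.34 : 100.00 : 66.36 : 22.02 : 2.92

Each Ga atom is independently Ga-69 (p = 0.6011) or Ga-71 (q = 0.3989); the cluster is the binomial expansion (p + q)^5.
P(M) = 0.6011^5 = 0.078475
P(M+2) = 5 × 0.6011^4 × 0.3989^1 = 0.260388
P(M+4) = 10 × 0.6011^3 × 0.3989^2 = 0.345596
P(M+6) = 10 × 0.6011^2 × 0.3989^3 = 0.229343
P(M+8) = 5 × 0.6011^1 × 0.3989^4 = 0.076098
P(M+10) = 0.3989^5 = 0.010100
The M+4 peak is largest (0.345596); scaling to 100 gives 22.71 : 75.34 : 100.00 : 66.36 : 22.02 : 2.92.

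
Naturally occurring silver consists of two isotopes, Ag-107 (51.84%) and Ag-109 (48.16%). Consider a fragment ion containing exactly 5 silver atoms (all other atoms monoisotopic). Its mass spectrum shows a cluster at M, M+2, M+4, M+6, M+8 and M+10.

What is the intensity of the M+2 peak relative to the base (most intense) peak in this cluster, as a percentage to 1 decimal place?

Binomial terms of (0.5184 + 0.4816)^5: M 0.0374, M+2 0.1739, M+4 0.3231, M+6 0.3002, M+8 0.1394, M+10 0.0259 → M+4 is the base peak.
P(M+4) = C(5,2) × 0.5184^3 × 0.4816^2 = 10 × 0.13931407 × 0.23193856 = 0.323123 (base)
P(M+2) = C(5,1) × 0.5184^4 × 0.4816^1 = 5 × 0.07222041 × 0.4816 = 0.173907
Relative intensity = 0.173907 / 0.323123 × 100 = 53.8

53.8%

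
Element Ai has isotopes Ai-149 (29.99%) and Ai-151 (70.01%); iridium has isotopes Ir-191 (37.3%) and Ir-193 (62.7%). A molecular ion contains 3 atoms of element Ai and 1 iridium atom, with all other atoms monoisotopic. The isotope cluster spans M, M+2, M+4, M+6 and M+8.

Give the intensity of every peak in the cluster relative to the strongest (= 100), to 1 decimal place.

2.5 : 21.6 : 69.9 : 100.0 : 53.2

Element Ai pattern (n=3): 0.02697301 : 0.188901 : 0.44097897 : 0.34314702
Iridium pattern (n=1): 0.3730 : 0.6270
Convolve the two distributions (both contribute in 2-u steps):
  M: 0.02697301×0.3730 = 0.010061
  M+2: 0.02697301×0.6270 + 0.188901×0.3730 = 0.087372
  M+4: 0.188901×0.6270 + 0.44097897×0.3730 = 0.282926
  M+6: 0.44097897×0.6270 + 0.34314702×0.3730 = 0.404488
  M+8: 0.34314702×0.6270 = 0.215153
Scale to base peak (0.404488) = 100: 2.5 : 21.6 : 69.9 : 100.0 : 53.2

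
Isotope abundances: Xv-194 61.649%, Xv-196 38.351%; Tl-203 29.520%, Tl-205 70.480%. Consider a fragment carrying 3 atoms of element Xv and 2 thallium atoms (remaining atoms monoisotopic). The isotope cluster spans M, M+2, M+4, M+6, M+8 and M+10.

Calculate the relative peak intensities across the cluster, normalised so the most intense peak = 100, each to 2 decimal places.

Element Xv pattern (n=3): 0.23430314 : 0.43727034 : 0.2720199 : 0.05640662
Thallium pattern (n=2): 0.08714304 : 0.41611392 : 0.49674304
Convolve the two distributions (both contribute in 2-u steps):
  M: 0.23430314×0.08714304 = 0.020418
  M+2: 0.23430314×0.41611392 + 0.43727034×0.08714304 = 0.135602
  M+4: 0.23430314×0.49674304 + 0.43727034×0.41611392 + 0.2720199×0.08714304 = 0.322047
  M+6: 0.43727034×0.49674304 + 0.2720199×0.41611392 + 0.05640662×0.08714304 = 0.335318
  M+8: 0.2720199×0.49674304 + 0.05640662×0.41611392 = 0.158596
  M+10: 0.05640662×0.49674304 = 0.028020
Scale to base peak (0.335318) = 100: 6.09 : 40.44 : 96.04 : 100.00 : 47.30 : 8.36

6.09 : 40.44 : 96.04 : 100.00 : 47.30 : 8.36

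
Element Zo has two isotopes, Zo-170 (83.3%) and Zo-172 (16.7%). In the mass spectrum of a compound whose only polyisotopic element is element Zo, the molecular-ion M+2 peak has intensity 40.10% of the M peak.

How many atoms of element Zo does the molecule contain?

For n independent Zo atoms, I(M+2)/I(M) = n · (abundance Zo-172) / (abundance Zo-170) = n · 0.167/0.833.
n = 0.4010 × 0.833/0.167 = 2.00 ≈ 2

2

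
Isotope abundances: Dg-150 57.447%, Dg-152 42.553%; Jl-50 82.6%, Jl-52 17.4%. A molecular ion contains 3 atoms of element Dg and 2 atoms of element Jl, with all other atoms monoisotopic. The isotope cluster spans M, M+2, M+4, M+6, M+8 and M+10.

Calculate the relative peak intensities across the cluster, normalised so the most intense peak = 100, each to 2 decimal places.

Element Dg pattern (n=3): 0.18958417 : 0.42129485 : 0.31206781 : 0.07705318
Element Jl pattern (n=2): 0.682276 : 0.287448 : 0.030276
Convolve the two distributions (both contribute in 2-u steps):
  M: 0.18958417×0.682276 = 0.129349
  M+2: 0.18958417×0.287448 + 0.42129485×0.682276 = 0.341935
  M+4: 0.18958417×0.030276 + 0.42129485×0.287448 + 0.31206781×0.682276 = 0.339757
  M+6: 0.42129485×0.030276 + 0.31206781×0.287448 + 0.07705318×0.682276 = 0.155030
  M+8: 0.31206781×0.030276 + 0.07705318×0.287448 = 0.031597
  M+10: 0.07705318×0.030276 = 0.002333
Scale to base peak (0.341935) = 100: 37.83 : 100.00 : 99.36 : 45.34 : 9.24 : 0.68

37.83 : 100.00 : 99.36 : 45.34 : 9.24 : 0.68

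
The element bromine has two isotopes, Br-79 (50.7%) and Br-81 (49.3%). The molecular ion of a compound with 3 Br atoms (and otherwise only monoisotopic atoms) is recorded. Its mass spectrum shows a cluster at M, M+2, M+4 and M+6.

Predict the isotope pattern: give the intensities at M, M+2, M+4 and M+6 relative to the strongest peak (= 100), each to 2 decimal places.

Each Br atom is independently Br-79 (p = 0.507) or Br-81 (q = 0.493); the cluster is the binomial expansion (p + q)^3.
P(M) = 0.507^3 = 0.130324
P(M+2) = 3 × 0.507^2 × 0.493^1 = 0.380175
P(M+4) = 3 × 0.507^1 × 0.493^2 = 0.369678
P(M+6) = 0.493^3 = 0.119823
The M+2 peak is largest (0.380175); scaling to 100 gives 34.28 : 100.00 : 97.24 : 31.52.

34.28 : 100.00 : 97.24 : 31.52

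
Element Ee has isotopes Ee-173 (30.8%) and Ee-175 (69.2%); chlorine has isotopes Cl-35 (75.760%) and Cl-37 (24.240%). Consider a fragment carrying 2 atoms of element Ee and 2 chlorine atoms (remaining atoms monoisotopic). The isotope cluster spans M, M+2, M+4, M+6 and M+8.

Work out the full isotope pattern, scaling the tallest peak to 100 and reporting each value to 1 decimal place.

Element Ee pattern (n=2): 0.094864 : 0.426272 : 0.478864
Chlorine pattern (n=2): 0.57395776 : 0.36728448 : 0.05875776
Convolve the two distributions (both contribute in 2-u steps):
  M: 0.094864×0.57395776 = 0.054448
  M+2: 0.094864×0.36728448 + 0.426272×0.57395776 = 0.279504
  M+4: 0.094864×0.05875776 + 0.426272×0.36728448 + 0.478864×0.57395776 = 0.436985
  M+6: 0.426272×0.05875776 + 0.478864×0.36728448 = 0.200926
  M+8: 0.478864×0.05875776 = 0.028137
Scale to base peak (0.436985) = 100: 12.5 : 64.0 : 100.0 : 46.0 : 6.4

12.5 : 64.0 : 100.0 : 46.0 : 6.4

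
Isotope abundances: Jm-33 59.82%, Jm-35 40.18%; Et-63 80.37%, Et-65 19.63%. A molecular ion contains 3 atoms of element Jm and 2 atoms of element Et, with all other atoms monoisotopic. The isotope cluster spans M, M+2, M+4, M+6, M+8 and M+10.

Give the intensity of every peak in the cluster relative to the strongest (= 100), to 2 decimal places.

Element Jm pattern (n=3): 0.21406183 : 0.43134424 : 0.28972604 : 0.06486789
Element Et pattern (n=2): 0.64593369 : 0.31553262 : 0.03853369
Convolve the two distributions (both contribute in 2-u steps):
  M: 0.21406183×0.64593369 = 0.138270
  M+2: 0.21406183×0.31553262 + 0.43134424×0.64593369 = 0.346163
  M+4: 0.21406183×0.03853369 + 0.43134424×0.31553262 + 0.28972604×0.64593369 = 0.331496
  M+6: 0.43134424×0.03853369 + 0.28972604×0.31553262 + 0.06486789×0.64593369 = 0.149940
  M+8: 0.28972604×0.03853369 + 0.06486789×0.31553262 = 0.031632
  M+10: 0.06486789×0.03853369 = 0.002500
Scale to base peak (0.346163) = 100: 39.94 : 100.00 : 95.76 : 43.31 : 9.14 : 0.72

39.94 : 100.00 : 95.76 : 43.31 : 9.14 : 0.72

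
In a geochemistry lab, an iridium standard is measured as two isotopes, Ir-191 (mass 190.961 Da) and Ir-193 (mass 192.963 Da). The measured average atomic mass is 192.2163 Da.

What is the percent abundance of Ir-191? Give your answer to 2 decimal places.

With x = fraction of Ir-191 (so Ir-193 is 1 − x):
190.961·x + 192.963·(1 − x) = 192.2163
(190.961 − 192.963)·x = 192.2163 − 192.963
x = -0.7467 / -2.002 = 0.37298 → 37.30% Ir-191, 62.70% Ir-193.

37.30%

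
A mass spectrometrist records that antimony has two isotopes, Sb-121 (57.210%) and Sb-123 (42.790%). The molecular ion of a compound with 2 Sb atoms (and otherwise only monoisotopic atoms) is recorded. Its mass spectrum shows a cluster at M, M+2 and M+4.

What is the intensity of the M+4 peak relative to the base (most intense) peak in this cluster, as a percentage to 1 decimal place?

37.4%

(0.57210 + 0.42790)^2 gives M 0.3273, M+2 0.4896, M+4 0.1831; the largest is M+2.
P(M+2) = C(2,1) × 0.57210^1 × 0.42790^1 = 2 × 0.5721 × 0.4279 = 0.489603 (base)
P(M+4) = C(2,2) × 0.57210^0 × 0.42790^2 = 1 × 1.0000 × 0.18309841 = 0.183098
Relative intensity = 0.183098 / 0.489603 × 100 = 37.4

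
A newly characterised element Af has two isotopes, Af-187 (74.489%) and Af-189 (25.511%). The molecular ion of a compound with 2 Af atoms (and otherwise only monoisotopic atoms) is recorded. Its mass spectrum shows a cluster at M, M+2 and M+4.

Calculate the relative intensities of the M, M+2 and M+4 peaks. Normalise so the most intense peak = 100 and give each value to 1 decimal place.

The 2 Af atoms are independent, so intensities follow the terms of (0.74489 + 0.25511)^2.
P(M) = 0.74489^2 = 0.554861
P(M+2) = 2 × 0.74489^1 × 0.25511^1 = 0.380058
P(M+4) = 0.25511^2 = 0.065081
The M peak is largest (0.554861); scaling to 100 gives 100.0 : 68.5 : 11.7.

100.0 : 68.5 : 11.7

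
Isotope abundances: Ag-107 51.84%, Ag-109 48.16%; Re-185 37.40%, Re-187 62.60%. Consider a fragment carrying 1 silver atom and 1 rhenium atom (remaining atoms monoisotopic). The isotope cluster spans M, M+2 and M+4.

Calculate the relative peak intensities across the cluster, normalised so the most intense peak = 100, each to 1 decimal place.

38.4 : 100.0 : 59.7

Silver pattern (n=1): 0.5184 : 0.4816
Rhenium pattern (n=1): 0.3740 : 0.6260
Convolve the two distributions (both contribute in 2-u steps):
  M: 0.5184×0.3740 = 0.193882
  M+2: 0.5184×0.6260 + 0.4816×0.3740 = 0.504637
  M+4: 0.4816×0.6260 = 0.301482
Scale to base peak (0.504637) = 100: 38.4 : 100.0 : 59.7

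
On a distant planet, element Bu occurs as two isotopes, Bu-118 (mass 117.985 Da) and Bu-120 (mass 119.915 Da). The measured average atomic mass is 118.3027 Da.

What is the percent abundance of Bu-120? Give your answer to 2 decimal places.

Writing the weighted mean with unknown fraction x of Bu-118:
117.985·x + 119.915·(1 − x) = 118.3027
(117.985 − 119.915)·x = 118.3027 − 119.915
x = -1.6123 / -1.930 = 0.83539 → 83.54% Bu-118, 16.46% Bu-120.

16.46%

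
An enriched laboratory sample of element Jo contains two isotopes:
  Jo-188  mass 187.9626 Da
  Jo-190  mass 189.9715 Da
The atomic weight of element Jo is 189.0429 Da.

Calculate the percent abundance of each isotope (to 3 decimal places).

Jo-188: 46.224%, Jo-190: 53.776%

With x = fraction of Jo-188 (so Jo-190 is 1 − x):
187.9626·x + 189.9715·(1 − x) = 189.0429
(187.9626 − 189.9715)·x = 189.0429 − 189.9715
x = -0.9286 / -2.0089 = 0.46224 → 46.224% Jo-188, 53.776% Jo-190.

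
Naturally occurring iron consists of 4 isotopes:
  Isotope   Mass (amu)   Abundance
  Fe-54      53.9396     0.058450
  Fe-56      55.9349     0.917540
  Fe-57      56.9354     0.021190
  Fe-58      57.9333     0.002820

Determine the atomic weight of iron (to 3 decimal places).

55.845 amu

Ar = Σ fᵢ·mᵢ = 0.058450 × 53.9396 + 0.917540 × 55.9349 + 0.021190 × 56.9354 + 0.002820 × 57.9333
= 3.15277 + 51.32251 + 1.20646 + 0.16337 = 55.84511 amu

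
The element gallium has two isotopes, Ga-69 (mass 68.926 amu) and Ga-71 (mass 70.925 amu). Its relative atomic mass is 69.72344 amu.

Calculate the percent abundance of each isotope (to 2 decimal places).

Ga-69: 60.11%, Ga-71: 39.89%

Let x be the fractional abundance of Ga-69; then Ga-71 has abundance 1 − x.
68.926·x + 70.925·(1 − x) = 69.72344
(68.926 − 70.925)·x = 69.72344 − 70.925
x = -1.20156 / -1.999 = 0.60108 → 60.11% Ga-69, 39.89% Ga-71.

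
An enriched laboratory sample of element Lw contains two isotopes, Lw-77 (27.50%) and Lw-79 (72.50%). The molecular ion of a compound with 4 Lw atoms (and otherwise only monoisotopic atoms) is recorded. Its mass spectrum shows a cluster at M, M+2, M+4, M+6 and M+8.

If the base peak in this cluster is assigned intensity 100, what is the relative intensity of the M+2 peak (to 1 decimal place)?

14.4

(0.2750 + 0.7250)^4 gives M 0.0057, M+2 0.0603, M+4 0.2385, M+6 0.4192, M+8 0.2763; the largest is M+6.
P(M+6) = C(4,3) × 0.2750^1 × 0.7250^3 = 4 × 0.2750 × 0.38107812 = 0.419186 (base)
P(M+2) = C(4,1) × 0.2750^3 × 0.7250^1 = 4 × 0.02079688 × 0.7250 = 0.060311
Relative intensity = 0.060311 / 0.419186 × 100 = 14.4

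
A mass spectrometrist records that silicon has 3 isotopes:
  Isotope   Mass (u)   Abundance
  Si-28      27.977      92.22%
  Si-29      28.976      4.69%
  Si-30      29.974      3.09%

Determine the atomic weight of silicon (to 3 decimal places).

Weight each isotope mass by its fractional abundance: 0.9222 × 27.977 + 0.0469 × 28.976 + 0.0309 × 29.974
= 25.8004 + 1.3590 + 0.9262 = 28.0856 u

28.086 u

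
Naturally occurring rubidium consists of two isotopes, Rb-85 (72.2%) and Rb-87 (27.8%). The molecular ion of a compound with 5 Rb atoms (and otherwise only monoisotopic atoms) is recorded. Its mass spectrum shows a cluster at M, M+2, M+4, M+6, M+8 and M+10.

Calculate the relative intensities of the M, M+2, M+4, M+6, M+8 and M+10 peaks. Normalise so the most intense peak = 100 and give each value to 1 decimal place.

The 5 Rb atoms are independent, so intensities follow the terms of (0.722 + 0.278)^5.
P(M) = 0.722^5 = 0.196194
P(M+2) = 5 × 0.722^4 × 0.278^1 = 0.377714
P(M+4) = 10 × 0.722^3 × 0.278^2 = 0.290872
P(M+6) = 10 × 0.722^2 × 0.278^3 = 0.111998
P(M+8) = 5 × 0.722^1 × 0.278^4 = 0.021562
P(M+10) = 0.278^5 = 0.001660
The M+2 peak is largest (0.377714); scaling to 100 gives 51.9 : 100.0 : 77.0 : 29.7 : 5.7 : 0.4.

51.9 : 100.0 : 77.0 : 29.7 : 5.7 : 0.4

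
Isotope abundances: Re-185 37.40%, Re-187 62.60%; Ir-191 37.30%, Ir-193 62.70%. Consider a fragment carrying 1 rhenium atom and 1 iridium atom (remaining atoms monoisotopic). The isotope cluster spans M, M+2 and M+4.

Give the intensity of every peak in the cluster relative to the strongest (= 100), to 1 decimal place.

29.8 : 100.0 : 83.9

Rhenium pattern (n=1): 0.3740 : 0.6260
Iridium pattern (n=1): 0.3730 : 0.6270
Convolve the two distributions (both contribute in 2-u steps):
  M: 0.3740×0.3730 = 0.139502
  M+2: 0.3740×0.6270 + 0.6260×0.3730 = 0.467996
  M+4: 0.6260×0.6270 = 0.392502
Scale to base peak (0.467996) = 100: 29.8 : 100.0 : 83.9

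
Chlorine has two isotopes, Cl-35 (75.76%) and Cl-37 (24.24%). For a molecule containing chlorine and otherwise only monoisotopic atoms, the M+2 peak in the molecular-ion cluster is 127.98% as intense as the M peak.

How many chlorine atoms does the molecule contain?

4

The M+2/M ratio from n Cl atoms is n · q/p = n · 0.2424/0.7576.
n = 1.2798 × 0.7576/0.2424 = 4.00 ≈ 4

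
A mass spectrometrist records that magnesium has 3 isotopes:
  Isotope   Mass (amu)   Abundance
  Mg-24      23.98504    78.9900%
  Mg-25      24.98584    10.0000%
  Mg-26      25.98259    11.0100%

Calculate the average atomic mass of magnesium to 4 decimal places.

24.3051 amu

The abundance-weighted mean is 0.789900 × 23.98504 + 0.100000 × 24.98584 + 0.110100 × 25.98259
= 18.945783 + 2.498584 + 2.860683 = 24.305050 amu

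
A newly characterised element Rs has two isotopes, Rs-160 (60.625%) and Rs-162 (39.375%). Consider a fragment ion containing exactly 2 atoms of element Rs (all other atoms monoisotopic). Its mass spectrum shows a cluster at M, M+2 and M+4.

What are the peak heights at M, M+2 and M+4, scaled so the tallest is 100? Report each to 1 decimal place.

Each Rs atom is independently Rs-160 (p = 0.60625) or Rs-162 (q = 0.39375); the cluster is the binomial expansion (p + q)^2.
P(M) = 0.60625^2 = 0.367539
P(M+2) = 2 × 0.60625^1 × 0.39375^1 = 0.477422
P(M+4) = 0.39375^2 = 0.155039
The M+2 peak is largest (0.477422); scaling to 100 gives 77.0 : 100.0 : 32.5.

77.0 : 100.0 : 32.5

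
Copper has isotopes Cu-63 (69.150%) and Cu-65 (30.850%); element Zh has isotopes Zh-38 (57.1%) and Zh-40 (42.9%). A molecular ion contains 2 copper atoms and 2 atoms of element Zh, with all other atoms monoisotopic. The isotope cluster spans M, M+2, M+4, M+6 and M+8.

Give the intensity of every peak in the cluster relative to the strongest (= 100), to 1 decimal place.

41.8 : 100.0 : 87.9 : 33.5 : 4.7

Copper pattern (n=2): 0.47817225 : 0.4266555 : 0.09517225
Element Zh pattern (n=2): 0.326041 : 0.489918 : 0.184041
Convolve the two distributions (both contribute in 2-u steps):
  M: 0.47817225×0.326041 = 0.155904
  M+2: 0.47817225×0.489918 + 0.4266555×0.326041 = 0.373372
  M+4: 0.47817225×0.184041 + 0.4266555×0.489918 + 0.09517225×0.326041 = 0.328060
  M+6: 0.4266555×0.184041 + 0.09517225×0.489918 = 0.125149
  M+8: 0.09517225×0.184041 = 0.017516
Scale to base peak (0.373372) = 100: 41.8 : 100.0 : 87.9 : 33.5 : 4.7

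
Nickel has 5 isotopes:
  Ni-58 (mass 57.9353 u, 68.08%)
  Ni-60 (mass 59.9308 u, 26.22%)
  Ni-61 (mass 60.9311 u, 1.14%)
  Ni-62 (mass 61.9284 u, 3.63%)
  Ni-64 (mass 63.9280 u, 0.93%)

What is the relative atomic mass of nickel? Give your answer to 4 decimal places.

58.6934 u

Ar = Σ fᵢ·mᵢ = 0.6808 × 57.9353 + 0.2622 × 59.9308 + 0.0114 × 60.9311 + 0.0363 × 61.9284 + 0.0093 × 63.9280
= 39.44235 + 15.71386 + 0.69461 + 2.24800 + 0.59453 = 58.69335 u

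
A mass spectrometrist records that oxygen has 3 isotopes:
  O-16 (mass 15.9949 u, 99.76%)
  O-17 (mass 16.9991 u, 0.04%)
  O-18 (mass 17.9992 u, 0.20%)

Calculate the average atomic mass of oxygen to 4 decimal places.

15.9993 u

The abundance-weighted mean is 0.9976 × 15.9949 + 0.0004 × 16.9991 + 0.0020 × 17.9992
= 15.95651 + 0.00680 + 0.03600 = 15.99931 u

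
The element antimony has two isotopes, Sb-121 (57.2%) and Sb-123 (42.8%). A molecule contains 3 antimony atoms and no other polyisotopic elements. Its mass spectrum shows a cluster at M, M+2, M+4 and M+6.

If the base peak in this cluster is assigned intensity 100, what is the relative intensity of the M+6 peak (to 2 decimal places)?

(0.572 + 0.428)^3 gives M 0.1871, M+2 0.4201, M+4 0.3143, M+6 0.0784; the largest is M+2.
P(M+2) = C(3,1) × 0.572^2 × 0.428^1 = 3 × 0.327184 × 0.4280 = 0.420104 (base)
P(M+6) = C(3,3) × 0.572^0 × 0.428^3 = 1 × 1.0000 × 0.07840275 = 0.078403
Relative intensity = 0.078403 / 0.420104 × 100 = 18.66

18.66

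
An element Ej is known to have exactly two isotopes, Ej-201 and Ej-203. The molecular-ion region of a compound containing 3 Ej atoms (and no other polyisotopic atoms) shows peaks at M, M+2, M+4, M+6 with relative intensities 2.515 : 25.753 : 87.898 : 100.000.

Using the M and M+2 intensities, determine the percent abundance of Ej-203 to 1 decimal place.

77.3%

Let p = fractional abundance of Ej-201. I(M+2)/I(M) = [C(3,1)·p^2·(1−p)] / p^3 = 3·(1−p)/p = 25.753/2.515 = 10.2398
(1−p)/p = 10.2398/3 = 3.4133  ⇒  p = 1/(1 + 3.4133) = 0.2266
Ej-201: 22.7%, Ej-203: 77.3%.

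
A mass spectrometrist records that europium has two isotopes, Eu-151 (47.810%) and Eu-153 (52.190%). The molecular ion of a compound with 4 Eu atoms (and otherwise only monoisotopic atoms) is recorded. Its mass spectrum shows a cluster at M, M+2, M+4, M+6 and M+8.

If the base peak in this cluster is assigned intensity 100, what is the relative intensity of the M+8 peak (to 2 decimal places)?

Term probabilities: M 0.0522, M+2 0.2281, M+4 0.3736, M+6 0.2719, M+8 0.0742. Base peak = M+4.
P(M+4) = C(4,2) × 0.47810^2 × 0.52190^2 = 6 × 0.22857961 × 0.27237961 = 0.373563 (base)
P(M+8) = C(4,4) × 0.47810^0 × 0.52190^4 = 1 × 1.0000 × 0.07419065 = 0.074191
Relative intensity = 0.074191 / 0.373563 × 100 = 19.86

19.86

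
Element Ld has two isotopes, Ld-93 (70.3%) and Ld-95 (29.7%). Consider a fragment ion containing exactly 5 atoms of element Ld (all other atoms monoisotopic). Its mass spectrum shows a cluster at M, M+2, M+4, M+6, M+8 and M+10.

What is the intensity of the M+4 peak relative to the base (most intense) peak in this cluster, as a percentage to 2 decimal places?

84.50%

Term probabilities: M 0.1717, M+2 0.3627, M+4 0.3065, M+6 0.1295, M+8 0.0273, M+10 0.0023. Base peak = M+2.
P(M+2) = C(5,1) × 0.703^4 × 0.297^1 = 5 × 0.24424254 × 0.2970 = 0.362700 (base)
P(M+4) = C(5,2) × 0.703^3 × 0.297^2 = 10 × 0.34742893 × 0.088209 = 0.306464
Relative intensity = 0.306464 / 0.362700 × 100 = 84.50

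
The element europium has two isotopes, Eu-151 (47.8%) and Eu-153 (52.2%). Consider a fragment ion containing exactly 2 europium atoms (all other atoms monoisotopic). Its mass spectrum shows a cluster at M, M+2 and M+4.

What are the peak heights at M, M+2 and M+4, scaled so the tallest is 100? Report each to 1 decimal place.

The 2 Eu atoms are independent, so intensities follow the terms of (0.478 + 0.522)^2.
P(M) = 0.478^2 = 0.228484
P(M+2) = 2 × 0.478^1 × 0.522^1 = 0.499032
P(M+4) = 0.522^2 = 0.272484
The M+2 peak is largest (0.499032); scaling to 100 gives 45.8 : 100.0 : 54.6.

45.8 : 100.0 : 54.6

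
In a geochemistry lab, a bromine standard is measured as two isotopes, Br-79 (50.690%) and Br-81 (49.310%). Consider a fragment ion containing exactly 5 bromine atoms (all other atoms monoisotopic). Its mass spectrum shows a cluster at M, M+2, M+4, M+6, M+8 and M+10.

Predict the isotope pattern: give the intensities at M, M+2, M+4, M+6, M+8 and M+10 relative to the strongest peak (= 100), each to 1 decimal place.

Each Br atom is independently Br-79 (p = 0.50690) or Br-81 (q = 0.49310); the cluster is the binomial expansion (p + q)^5.
P(M) = 0.50690^5 = 0.033467
P(M+2) = 5 × 0.50690^4 × 0.49310^1 = 0.162777
P(M+4) = 10 × 0.50690^3 × 0.49310^2 = 0.316692
P(M+6) = 10 × 0.50690^2 × 0.49310^3 = 0.308070
P(M+8) = 5 × 0.50690^1 × 0.49310^4 = 0.149842
P(M+10) = 0.49310^5 = 0.029152
The M+4 peak is largest (0.316692); scaling to 100 gives 10.6 : 51.4 : 100.0 : 97.3 : 47.3 : 9.2.

10.6 : 51.4 : 100.0 : 97.3 : 47.3 : 9.2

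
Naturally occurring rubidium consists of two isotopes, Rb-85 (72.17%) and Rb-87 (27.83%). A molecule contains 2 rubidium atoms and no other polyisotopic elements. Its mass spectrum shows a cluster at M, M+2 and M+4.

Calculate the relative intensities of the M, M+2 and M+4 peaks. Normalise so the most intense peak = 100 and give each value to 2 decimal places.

The 2 Rb atoms are independent, so intensities follow the terms of (0.7217 + 0.2783)^2.
P(M) = 0.7217^2 = 0.520851
P(M+2) = 2 × 0.7217^1 × 0.2783^1 = 0.401698
P(M+4) = 0.2783^2 = 0.077451
The M peak is largest (0.520851); scaling to 100 gives 100.00 : 77.12 : 14.87.

100.00 : 77.12 : 14.87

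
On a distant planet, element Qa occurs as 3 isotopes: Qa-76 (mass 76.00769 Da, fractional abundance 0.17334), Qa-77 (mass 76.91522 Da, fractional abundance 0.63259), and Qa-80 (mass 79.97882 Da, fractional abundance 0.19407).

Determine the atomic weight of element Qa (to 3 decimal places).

77.352 Da

Average mass = Σ (abundance × isotope mass) = 0.17334 × 76.00769 + 0.63259 × 76.91522 + 0.19407 × 79.97882
= 13.175173 + 48.655799 + 15.521490 = 77.352462 Da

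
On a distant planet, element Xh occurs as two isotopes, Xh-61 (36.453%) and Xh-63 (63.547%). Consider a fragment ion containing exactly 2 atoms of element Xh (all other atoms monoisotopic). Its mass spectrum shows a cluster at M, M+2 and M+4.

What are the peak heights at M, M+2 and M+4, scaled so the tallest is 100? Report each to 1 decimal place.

28.7 : 100.0 : 87.2

Each Xh atom is independently Xh-61 (p = 0.36453) or Xh-63 (q = 0.63547); the cluster is the binomial expansion (p + q)^2.
P(M) = 0.36453^2 = 0.132882
P(M+2) = 2 × 0.36453^1 × 0.63547^1 = 0.463296
P(M+4) = 0.63547^2 = 0.403822
The M+2 peak is largest (0.463296); scaling to 100 gives 28.7 : 100.0 : 87.2.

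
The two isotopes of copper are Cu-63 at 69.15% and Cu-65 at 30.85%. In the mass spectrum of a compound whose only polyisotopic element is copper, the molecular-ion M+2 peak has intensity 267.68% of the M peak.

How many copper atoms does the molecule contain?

The M+2/M ratio from n Cu atoms is n · q/p = n · 0.3085/0.6915.
n = 2.6768 × 0.6915/0.3085 = 6.00 ≈ 6

6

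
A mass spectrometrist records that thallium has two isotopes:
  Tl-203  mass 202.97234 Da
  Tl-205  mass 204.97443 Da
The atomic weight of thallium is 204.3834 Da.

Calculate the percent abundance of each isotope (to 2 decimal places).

Let x be the fractional abundance of Tl-203; then Tl-205 has abundance 1 − x.
202.97234·x + 204.97443·(1 − x) = 204.3834
(202.97234 − 204.97443)·x = 204.3834 − 204.97443
x = -0.59103 / -2.00209 = 0.29521 → 29.52% Tl-203, 70.48% Tl-205.

Tl-203: 29.52%, Tl-205: 70.48%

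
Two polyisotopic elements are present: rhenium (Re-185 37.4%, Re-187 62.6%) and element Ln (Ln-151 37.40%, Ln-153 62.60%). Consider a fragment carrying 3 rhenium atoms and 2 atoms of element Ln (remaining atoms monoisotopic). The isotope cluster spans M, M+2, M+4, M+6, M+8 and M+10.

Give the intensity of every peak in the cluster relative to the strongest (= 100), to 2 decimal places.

2.13 : 17.85 : 59.74 : 100.00 : 83.69 : 28.02

Rhenium pattern (n=3): 0.05231362 : 0.26268713 : 0.43968487 : 0.24531438
Element Ln pattern (n=2): 0.139876 : 0.468248 : 0.391876
Convolve the two distributions (both contribute in 2-u steps):
  M: 0.05231362×0.139876 = 0.007317
  M+2: 0.05231362×0.468248 + 0.26268713×0.139876 = 0.061239
  M+4: 0.05231362×0.391876 + 0.26268713×0.468248 + 0.43968487×0.139876 = 0.205005
  M+6: 0.26268713×0.391876 + 0.43968487×0.468248 + 0.24531438×0.139876 = 0.343136
  M+8: 0.43968487×0.391876 + 0.24531438×0.468248 = 0.287170
  M+10: 0.24531438×0.391876 = 0.096133
Scale to base peak (0.343136) = 100: 2.13 : 17.85 : 59.74 : 100.00 : 83.69 : 28.02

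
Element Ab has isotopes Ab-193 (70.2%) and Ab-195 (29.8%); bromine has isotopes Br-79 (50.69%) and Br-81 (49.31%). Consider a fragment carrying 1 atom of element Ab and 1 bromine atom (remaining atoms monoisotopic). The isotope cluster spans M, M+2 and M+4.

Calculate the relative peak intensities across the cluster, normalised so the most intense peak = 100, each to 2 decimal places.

71.57 : 100.00 : 29.55

Element Ab pattern (n=1): 0.7020 : 0.2980
Bromine pattern (n=1): 0.5069 : 0.4931
Convolve the two distributions (both contribute in 2-u steps):
  M: 0.7020×0.5069 = 0.355844
  M+2: 0.7020×0.4931 + 0.2980×0.5069 = 0.497212
  M+4: 0.2980×0.4931 = 0.146944
Scale to base peak (0.497212) = 100: 71.57 : 100.00 : 29.55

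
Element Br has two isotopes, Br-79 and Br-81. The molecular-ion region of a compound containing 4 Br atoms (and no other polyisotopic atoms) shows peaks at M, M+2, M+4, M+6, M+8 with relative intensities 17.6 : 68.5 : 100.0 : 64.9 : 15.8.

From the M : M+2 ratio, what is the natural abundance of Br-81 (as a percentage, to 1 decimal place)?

49.3%

Write p for the Br-79 fraction. I(M+2)/I(M) = [C(4,1)·p^3·(1−p)] / p^4 = 4·(1−p)/p = 68.5/17.6 = 3.8920
(1−p)/p = 3.8920/4 = 0.9730  ⇒  p = 1/(1 + 0.9730) = 0.5068
Br-79: 50.7%, Br-81: 49.3%.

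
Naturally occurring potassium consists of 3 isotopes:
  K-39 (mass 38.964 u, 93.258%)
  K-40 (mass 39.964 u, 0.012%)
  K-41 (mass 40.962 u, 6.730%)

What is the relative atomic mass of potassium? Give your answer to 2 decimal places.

Average mass = Σ (abundance × isotope mass) = 0.93258 × 38.964 + 0.00012 × 39.964 + 0.06730 × 40.962
= 36.3370 + 0.0048 + 2.7567 = 39.0985 u

39.10 u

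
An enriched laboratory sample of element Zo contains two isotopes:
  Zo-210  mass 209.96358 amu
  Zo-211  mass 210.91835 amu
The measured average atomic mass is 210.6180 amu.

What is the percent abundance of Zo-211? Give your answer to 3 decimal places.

68.542%

Writing the weighted mean with unknown fraction x of Zo-210:
209.96358·x + 210.91835·(1 − x) = 210.6180
(209.96358 − 210.91835)·x = 210.6180 − 210.91835
x = -0.30035 / -0.95477 = 0.31458 → 31.458% Zo-210, 68.542% Zo-211.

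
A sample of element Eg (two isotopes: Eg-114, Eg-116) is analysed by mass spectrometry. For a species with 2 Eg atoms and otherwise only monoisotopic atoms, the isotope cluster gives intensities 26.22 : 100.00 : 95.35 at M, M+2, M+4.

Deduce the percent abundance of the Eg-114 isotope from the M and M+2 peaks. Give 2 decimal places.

Write p for the Eg-114 fraction. I(M+2)/I(M) = [C(2,1)·p^1·(1−p)] / p^2 = 2·(1−p)/p = 100.00/26.22 = 3.8139
(1−p)/p = 3.8139/2 = 1.9069  ⇒  p = 1/(1 + 1.9069) = 0.3440
Eg-114: 34.40%, Eg-116: 65.60%.

34.40%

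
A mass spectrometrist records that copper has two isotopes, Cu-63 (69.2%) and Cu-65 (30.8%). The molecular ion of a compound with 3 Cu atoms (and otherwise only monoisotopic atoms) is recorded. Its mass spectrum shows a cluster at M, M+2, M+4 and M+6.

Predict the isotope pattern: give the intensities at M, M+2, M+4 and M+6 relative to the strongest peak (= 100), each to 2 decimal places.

Each Cu atom is independently Cu-63 (p = 0.692) or Cu-65 (q = 0.308); the cluster is the binomial expansion (p + q)^3.
P(M) = 0.692^3 = 0.331374
P(M+2) = 3 × 0.692^2 × 0.308^1 = 0.442470
P(M+4) = 3 × 0.692^1 × 0.308^2 = 0.196938
P(M+6) = 0.308^3 = 0.029218
The M+2 peak is largest (0.442470); scaling to 100 gives 74.89 : 100.00 : 44.51 : 6.60.

74.89 : 100.00 : 44.51 : 6.60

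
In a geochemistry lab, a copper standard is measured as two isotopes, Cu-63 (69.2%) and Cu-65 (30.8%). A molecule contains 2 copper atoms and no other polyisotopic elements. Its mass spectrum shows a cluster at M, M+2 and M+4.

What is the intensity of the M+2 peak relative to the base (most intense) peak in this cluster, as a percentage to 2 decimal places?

89.02%

(0.692 + 0.308)^2 gives M 0.4789, M+2 0.4263, M+4 0.0949; the largest is M.
P(M) = C(2,0) × 0.692^2 × 0.308^0 = 1 × 0.478864 × 1.0000 = 0.478864 (base)
P(M+2) = C(2,1) × 0.692^1 × 0.308^1 = 2 × 0.6920 × 0.3080 = 0.426272
Relative intensity = 0.426272 / 0.478864 × 100 = 89.02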